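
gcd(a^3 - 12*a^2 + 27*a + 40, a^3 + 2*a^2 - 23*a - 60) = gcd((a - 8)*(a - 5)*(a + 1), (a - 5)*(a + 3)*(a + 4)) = a - 5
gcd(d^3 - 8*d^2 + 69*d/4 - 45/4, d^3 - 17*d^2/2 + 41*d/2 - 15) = d^2 - 13*d/2 + 15/2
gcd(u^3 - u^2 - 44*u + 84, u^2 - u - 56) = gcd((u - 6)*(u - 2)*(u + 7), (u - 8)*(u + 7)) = u + 7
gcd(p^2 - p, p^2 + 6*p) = p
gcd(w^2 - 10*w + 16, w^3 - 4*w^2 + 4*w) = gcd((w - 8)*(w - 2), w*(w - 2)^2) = w - 2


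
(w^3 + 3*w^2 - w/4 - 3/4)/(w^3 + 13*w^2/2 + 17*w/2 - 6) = (w + 1/2)/(w + 4)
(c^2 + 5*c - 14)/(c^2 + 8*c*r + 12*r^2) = (c^2 + 5*c - 14)/(c^2 + 8*c*r + 12*r^2)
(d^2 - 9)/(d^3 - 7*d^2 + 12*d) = (d + 3)/(d*(d - 4))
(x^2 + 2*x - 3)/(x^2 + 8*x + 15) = (x - 1)/(x + 5)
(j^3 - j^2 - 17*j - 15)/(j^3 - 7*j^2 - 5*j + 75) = (j + 1)/(j - 5)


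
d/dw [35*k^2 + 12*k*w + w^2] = 12*k + 2*w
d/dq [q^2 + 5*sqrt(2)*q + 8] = 2*q + 5*sqrt(2)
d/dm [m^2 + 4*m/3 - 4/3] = 2*m + 4/3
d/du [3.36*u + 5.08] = 3.36000000000000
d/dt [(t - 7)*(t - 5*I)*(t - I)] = 3*t^2 + t*(-14 - 12*I) - 5 + 42*I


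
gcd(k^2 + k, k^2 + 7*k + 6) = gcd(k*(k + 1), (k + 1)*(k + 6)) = k + 1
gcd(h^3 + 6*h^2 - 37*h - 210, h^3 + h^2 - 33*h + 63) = h + 7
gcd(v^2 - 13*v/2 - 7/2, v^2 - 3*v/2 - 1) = v + 1/2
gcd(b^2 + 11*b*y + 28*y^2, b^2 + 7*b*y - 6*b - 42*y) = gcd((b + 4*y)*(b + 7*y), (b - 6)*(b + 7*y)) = b + 7*y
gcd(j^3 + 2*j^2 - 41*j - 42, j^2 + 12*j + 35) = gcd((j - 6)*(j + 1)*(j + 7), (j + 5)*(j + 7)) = j + 7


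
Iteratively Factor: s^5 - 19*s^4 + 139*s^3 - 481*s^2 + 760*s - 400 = (s - 4)*(s^4 - 15*s^3 + 79*s^2 - 165*s + 100) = (s - 4)*(s - 1)*(s^3 - 14*s^2 + 65*s - 100) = (s - 4)^2*(s - 1)*(s^2 - 10*s + 25) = (s - 5)*(s - 4)^2*(s - 1)*(s - 5)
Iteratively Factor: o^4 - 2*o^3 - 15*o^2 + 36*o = (o - 3)*(o^3 + o^2 - 12*o) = (o - 3)*(o + 4)*(o^2 - 3*o) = (o - 3)^2*(o + 4)*(o)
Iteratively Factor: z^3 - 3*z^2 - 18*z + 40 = (z + 4)*(z^2 - 7*z + 10) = (z - 2)*(z + 4)*(z - 5)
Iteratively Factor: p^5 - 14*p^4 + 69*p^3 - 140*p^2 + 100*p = (p - 2)*(p^4 - 12*p^3 + 45*p^2 - 50*p) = (p - 5)*(p - 2)*(p^3 - 7*p^2 + 10*p) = (p - 5)^2*(p - 2)*(p^2 - 2*p) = p*(p - 5)^2*(p - 2)*(p - 2)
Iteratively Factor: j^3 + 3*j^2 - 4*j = (j)*(j^2 + 3*j - 4) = j*(j + 4)*(j - 1)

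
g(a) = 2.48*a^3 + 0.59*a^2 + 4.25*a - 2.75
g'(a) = 7.44*a^2 + 1.18*a + 4.25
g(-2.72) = -59.85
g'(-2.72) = 56.08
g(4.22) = 212.07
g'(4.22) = 141.72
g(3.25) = 102.43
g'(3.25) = 86.67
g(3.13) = 92.38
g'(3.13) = 80.83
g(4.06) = 190.20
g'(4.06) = 131.68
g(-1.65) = -19.30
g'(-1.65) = 22.56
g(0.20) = -1.86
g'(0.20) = 4.78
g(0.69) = 1.28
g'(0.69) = 8.61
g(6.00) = 579.67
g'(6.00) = 279.17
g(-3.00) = -77.15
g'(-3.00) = 67.67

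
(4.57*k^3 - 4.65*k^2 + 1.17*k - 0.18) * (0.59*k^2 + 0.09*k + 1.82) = 2.6963*k^5 - 2.3322*k^4 + 8.5892*k^3 - 8.4639*k^2 + 2.1132*k - 0.3276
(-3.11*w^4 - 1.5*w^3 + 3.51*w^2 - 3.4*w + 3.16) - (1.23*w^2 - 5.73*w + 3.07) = -3.11*w^4 - 1.5*w^3 + 2.28*w^2 + 2.33*w + 0.0900000000000003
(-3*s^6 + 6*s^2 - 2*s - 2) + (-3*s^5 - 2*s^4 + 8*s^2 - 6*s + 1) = -3*s^6 - 3*s^5 - 2*s^4 + 14*s^2 - 8*s - 1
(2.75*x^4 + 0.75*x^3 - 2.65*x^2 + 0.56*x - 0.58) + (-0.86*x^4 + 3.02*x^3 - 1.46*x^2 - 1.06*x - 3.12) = 1.89*x^4 + 3.77*x^3 - 4.11*x^2 - 0.5*x - 3.7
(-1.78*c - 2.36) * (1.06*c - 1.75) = -1.8868*c^2 + 0.6134*c + 4.13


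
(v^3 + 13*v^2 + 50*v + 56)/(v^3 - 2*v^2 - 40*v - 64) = (v + 7)/(v - 8)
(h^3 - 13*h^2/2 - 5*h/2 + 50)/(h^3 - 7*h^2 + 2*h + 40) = (h + 5/2)/(h + 2)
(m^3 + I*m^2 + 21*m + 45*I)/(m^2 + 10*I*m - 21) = (m^2 - 2*I*m + 15)/(m + 7*I)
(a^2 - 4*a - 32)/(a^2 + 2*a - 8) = (a - 8)/(a - 2)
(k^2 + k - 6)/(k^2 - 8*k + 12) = (k + 3)/(k - 6)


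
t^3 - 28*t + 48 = (t - 4)*(t - 2)*(t + 6)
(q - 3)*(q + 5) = q^2 + 2*q - 15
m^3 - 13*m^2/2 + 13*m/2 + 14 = (m - 4)*(m - 7/2)*(m + 1)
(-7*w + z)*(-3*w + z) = 21*w^2 - 10*w*z + z^2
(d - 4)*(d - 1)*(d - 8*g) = d^3 - 8*d^2*g - 5*d^2 + 40*d*g + 4*d - 32*g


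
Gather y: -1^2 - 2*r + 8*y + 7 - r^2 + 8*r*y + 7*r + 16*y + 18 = -r^2 + 5*r + y*(8*r + 24) + 24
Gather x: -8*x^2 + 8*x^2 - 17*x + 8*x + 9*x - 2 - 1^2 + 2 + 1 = 0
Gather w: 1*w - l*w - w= -l*w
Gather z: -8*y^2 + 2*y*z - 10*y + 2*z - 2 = -8*y^2 - 10*y + z*(2*y + 2) - 2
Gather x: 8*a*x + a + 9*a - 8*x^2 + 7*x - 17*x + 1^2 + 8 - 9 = 10*a - 8*x^2 + x*(8*a - 10)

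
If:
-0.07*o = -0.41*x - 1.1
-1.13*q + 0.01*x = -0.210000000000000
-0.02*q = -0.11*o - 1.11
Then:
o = -10.06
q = 0.15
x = -4.40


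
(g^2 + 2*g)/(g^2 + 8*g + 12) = g/(g + 6)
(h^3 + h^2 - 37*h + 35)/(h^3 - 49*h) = (h^2 - 6*h + 5)/(h*(h - 7))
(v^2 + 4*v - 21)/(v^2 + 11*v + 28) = (v - 3)/(v + 4)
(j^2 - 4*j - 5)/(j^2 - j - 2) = (j - 5)/(j - 2)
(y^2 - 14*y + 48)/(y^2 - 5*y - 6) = (y - 8)/(y + 1)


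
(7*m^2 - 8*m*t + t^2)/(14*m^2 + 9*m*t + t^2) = (7*m^2 - 8*m*t + t^2)/(14*m^2 + 9*m*t + t^2)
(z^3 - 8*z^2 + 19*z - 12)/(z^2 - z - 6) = (z^2 - 5*z + 4)/(z + 2)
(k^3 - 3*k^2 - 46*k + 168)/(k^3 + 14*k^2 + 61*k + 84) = (k^2 - 10*k + 24)/(k^2 + 7*k + 12)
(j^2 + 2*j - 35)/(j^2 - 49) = (j - 5)/(j - 7)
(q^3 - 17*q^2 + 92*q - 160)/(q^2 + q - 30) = (q^2 - 12*q + 32)/(q + 6)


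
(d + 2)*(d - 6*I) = d^2 + 2*d - 6*I*d - 12*I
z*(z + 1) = z^2 + z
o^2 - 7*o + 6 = (o - 6)*(o - 1)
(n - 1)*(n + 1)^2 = n^3 + n^2 - n - 1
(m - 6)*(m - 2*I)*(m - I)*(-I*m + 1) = -I*m^4 - 2*m^3 + 6*I*m^3 + 12*m^2 - I*m^2 - 2*m + 6*I*m + 12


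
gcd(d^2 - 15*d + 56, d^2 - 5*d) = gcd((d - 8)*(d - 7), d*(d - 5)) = 1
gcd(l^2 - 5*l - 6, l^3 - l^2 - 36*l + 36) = l - 6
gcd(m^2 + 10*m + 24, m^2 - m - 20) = m + 4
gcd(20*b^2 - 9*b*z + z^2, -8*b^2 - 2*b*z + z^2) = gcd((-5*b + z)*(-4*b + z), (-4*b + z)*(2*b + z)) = -4*b + z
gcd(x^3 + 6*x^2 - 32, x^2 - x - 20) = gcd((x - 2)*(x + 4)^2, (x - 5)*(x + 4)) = x + 4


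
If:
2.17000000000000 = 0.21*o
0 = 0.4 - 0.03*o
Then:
No Solution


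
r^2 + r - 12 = (r - 3)*(r + 4)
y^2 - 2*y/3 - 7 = (y - 3)*(y + 7/3)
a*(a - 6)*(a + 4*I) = a^3 - 6*a^2 + 4*I*a^2 - 24*I*a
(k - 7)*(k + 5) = k^2 - 2*k - 35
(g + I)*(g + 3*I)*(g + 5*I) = g^3 + 9*I*g^2 - 23*g - 15*I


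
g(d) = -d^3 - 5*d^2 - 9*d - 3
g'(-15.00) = -534.00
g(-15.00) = 2382.00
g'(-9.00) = -162.00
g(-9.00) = 402.00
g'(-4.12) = -18.72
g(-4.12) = 19.14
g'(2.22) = -45.99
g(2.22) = -58.56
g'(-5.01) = -34.20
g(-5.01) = 42.34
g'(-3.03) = -6.24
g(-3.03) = 6.18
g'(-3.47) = -10.42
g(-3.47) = 9.81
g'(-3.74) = -13.56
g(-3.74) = 13.04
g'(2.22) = -45.99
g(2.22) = -58.56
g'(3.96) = -95.64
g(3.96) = -179.15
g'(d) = -3*d^2 - 10*d - 9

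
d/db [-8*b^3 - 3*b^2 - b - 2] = -24*b^2 - 6*b - 1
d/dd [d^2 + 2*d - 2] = 2*d + 2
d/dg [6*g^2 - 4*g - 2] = 12*g - 4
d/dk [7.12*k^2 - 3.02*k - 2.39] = 14.24*k - 3.02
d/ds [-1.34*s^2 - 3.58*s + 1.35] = -2.68*s - 3.58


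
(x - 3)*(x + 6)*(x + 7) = x^3 + 10*x^2 + 3*x - 126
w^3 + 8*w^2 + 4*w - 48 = (w - 2)*(w + 4)*(w + 6)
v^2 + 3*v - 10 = (v - 2)*(v + 5)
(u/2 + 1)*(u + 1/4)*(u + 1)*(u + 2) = u^4/2 + 21*u^3/8 + 37*u^2/8 + 3*u + 1/2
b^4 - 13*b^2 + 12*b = b*(b - 3)*(b - 1)*(b + 4)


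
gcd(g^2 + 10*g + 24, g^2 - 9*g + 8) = 1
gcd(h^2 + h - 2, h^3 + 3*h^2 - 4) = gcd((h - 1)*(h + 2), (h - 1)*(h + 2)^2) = h^2 + h - 2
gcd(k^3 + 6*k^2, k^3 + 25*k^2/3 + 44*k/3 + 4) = k + 6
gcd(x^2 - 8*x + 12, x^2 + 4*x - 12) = x - 2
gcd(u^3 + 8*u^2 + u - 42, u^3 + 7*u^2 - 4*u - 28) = u^2 + 5*u - 14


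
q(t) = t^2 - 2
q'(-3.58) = -7.16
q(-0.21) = -1.96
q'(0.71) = 1.42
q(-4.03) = 14.24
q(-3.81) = 12.52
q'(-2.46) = -4.92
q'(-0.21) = -0.42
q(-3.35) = 9.22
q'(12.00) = 24.00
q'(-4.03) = -8.06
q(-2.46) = 4.05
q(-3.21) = 8.30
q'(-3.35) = -6.70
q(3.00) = 7.00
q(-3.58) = 10.82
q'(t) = 2*t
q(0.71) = -1.50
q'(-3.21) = -6.42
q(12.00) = 142.00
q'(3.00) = 6.00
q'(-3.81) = -7.62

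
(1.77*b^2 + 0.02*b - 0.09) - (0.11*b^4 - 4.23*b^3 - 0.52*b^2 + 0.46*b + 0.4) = -0.11*b^4 + 4.23*b^3 + 2.29*b^2 - 0.44*b - 0.49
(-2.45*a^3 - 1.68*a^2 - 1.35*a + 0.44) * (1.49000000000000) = -3.6505*a^3 - 2.5032*a^2 - 2.0115*a + 0.6556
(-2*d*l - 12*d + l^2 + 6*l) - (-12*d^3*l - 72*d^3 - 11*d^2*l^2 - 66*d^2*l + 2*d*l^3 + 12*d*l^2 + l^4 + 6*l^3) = 12*d^3*l + 72*d^3 + 11*d^2*l^2 + 66*d^2*l - 2*d*l^3 - 12*d*l^2 - 2*d*l - 12*d - l^4 - 6*l^3 + l^2 + 6*l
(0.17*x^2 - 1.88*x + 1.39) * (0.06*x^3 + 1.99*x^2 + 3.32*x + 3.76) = 0.0102*x^5 + 0.2255*x^4 - 3.0934*x^3 - 2.8363*x^2 - 2.454*x + 5.2264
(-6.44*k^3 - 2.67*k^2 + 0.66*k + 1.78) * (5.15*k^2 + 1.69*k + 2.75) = -33.166*k^5 - 24.6341*k^4 - 18.8233*k^3 + 2.9399*k^2 + 4.8232*k + 4.895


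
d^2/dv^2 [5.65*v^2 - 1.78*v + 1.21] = 11.3000000000000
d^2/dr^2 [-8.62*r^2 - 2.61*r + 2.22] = -17.2400000000000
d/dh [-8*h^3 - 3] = -24*h^2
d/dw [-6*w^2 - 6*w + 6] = -12*w - 6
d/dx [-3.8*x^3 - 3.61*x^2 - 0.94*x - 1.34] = -11.4*x^2 - 7.22*x - 0.94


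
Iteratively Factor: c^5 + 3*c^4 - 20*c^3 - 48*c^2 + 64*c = (c + 4)*(c^4 - c^3 - 16*c^2 + 16*c) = c*(c + 4)*(c^3 - c^2 - 16*c + 16) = c*(c - 4)*(c + 4)*(c^2 + 3*c - 4) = c*(c - 4)*(c + 4)^2*(c - 1)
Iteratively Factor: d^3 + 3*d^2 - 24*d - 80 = (d + 4)*(d^2 - d - 20) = (d + 4)^2*(d - 5)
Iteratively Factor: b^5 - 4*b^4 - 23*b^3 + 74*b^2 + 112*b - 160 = (b + 2)*(b^4 - 6*b^3 - 11*b^2 + 96*b - 80) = (b - 5)*(b + 2)*(b^3 - b^2 - 16*b + 16) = (b - 5)*(b - 4)*(b + 2)*(b^2 + 3*b - 4) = (b - 5)*(b - 4)*(b + 2)*(b + 4)*(b - 1)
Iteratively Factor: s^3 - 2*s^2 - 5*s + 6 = (s + 2)*(s^2 - 4*s + 3) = (s - 3)*(s + 2)*(s - 1)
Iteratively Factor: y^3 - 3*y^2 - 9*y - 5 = (y + 1)*(y^2 - 4*y - 5) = (y - 5)*(y + 1)*(y + 1)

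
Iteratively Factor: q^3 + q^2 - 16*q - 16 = (q + 4)*(q^2 - 3*q - 4) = (q - 4)*(q + 4)*(q + 1)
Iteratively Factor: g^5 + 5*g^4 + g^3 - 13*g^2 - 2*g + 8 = (g - 1)*(g^4 + 6*g^3 + 7*g^2 - 6*g - 8) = (g - 1)*(g + 2)*(g^3 + 4*g^2 - g - 4) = (g - 1)*(g + 2)*(g + 4)*(g^2 - 1) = (g - 1)*(g + 1)*(g + 2)*(g + 4)*(g - 1)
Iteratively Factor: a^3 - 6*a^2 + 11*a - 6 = (a - 3)*(a^2 - 3*a + 2) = (a - 3)*(a - 1)*(a - 2)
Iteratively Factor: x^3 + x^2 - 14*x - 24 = (x + 3)*(x^2 - 2*x - 8) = (x + 2)*(x + 3)*(x - 4)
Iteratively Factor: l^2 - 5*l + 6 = (l - 2)*(l - 3)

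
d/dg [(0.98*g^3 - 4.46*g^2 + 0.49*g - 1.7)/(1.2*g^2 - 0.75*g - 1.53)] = (1.176*g^4 - 1.47*g^3 - 1.7412*g^2 + 17.7276*g - 2.0247)/(1.44*g^4 - 1.8*g^3 - 3.1095*g^2 + 2.295*g + 2.3409)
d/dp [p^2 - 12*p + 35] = 2*p - 12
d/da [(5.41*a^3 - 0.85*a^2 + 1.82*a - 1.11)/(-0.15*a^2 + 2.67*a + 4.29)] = (-0.8115*a^4 + 28.8894*a^3 + 67.6302*a^2 - 7.626*a + 10.7715)/(0.0225*a^4 - 0.801*a^3 + 5.8419*a^2 + 22.9086*a + 18.4041)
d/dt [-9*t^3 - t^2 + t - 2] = -27*t^2 - 2*t + 1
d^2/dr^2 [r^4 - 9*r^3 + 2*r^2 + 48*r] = 12*r^2 - 54*r + 4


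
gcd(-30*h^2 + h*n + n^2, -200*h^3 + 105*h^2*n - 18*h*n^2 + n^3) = 5*h - n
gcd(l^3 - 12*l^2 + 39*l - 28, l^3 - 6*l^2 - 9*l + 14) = l^2 - 8*l + 7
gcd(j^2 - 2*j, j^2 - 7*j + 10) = j - 2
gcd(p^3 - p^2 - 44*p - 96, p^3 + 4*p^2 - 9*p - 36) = p^2 + 7*p + 12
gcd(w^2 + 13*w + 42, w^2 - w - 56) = w + 7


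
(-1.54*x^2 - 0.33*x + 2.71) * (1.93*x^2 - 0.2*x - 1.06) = -2.9722*x^4 - 0.3289*x^3 + 6.9287*x^2 - 0.1922*x - 2.8726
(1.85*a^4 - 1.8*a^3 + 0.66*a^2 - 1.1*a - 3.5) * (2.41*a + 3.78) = 4.4585*a^5 + 2.655*a^4 - 5.2134*a^3 - 0.1562*a^2 - 12.593*a - 13.23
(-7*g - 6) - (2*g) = -9*g - 6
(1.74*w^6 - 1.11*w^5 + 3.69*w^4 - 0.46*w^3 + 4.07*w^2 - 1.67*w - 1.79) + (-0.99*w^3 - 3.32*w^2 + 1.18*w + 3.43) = 1.74*w^6 - 1.11*w^5 + 3.69*w^4 - 1.45*w^3 + 0.75*w^2 - 0.49*w + 1.64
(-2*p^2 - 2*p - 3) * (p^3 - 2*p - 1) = -2*p^5 - 2*p^4 + p^3 + 6*p^2 + 8*p + 3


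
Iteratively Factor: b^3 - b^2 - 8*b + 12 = (b - 2)*(b^2 + b - 6) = (b - 2)*(b + 3)*(b - 2)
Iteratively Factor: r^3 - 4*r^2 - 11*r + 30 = (r - 2)*(r^2 - 2*r - 15) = (r - 5)*(r - 2)*(r + 3)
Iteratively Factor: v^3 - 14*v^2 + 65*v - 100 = (v - 5)*(v^2 - 9*v + 20) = (v - 5)*(v - 4)*(v - 5)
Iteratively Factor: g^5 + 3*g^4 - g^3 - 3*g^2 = (g + 3)*(g^4 - g^2) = g*(g + 3)*(g^3 - g) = g^2*(g + 3)*(g^2 - 1) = g^2*(g - 1)*(g + 3)*(g + 1)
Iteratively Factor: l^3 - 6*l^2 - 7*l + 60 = (l - 4)*(l^2 - 2*l - 15) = (l - 5)*(l - 4)*(l + 3)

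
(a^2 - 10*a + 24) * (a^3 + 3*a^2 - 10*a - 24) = a^5 - 7*a^4 - 16*a^3 + 148*a^2 - 576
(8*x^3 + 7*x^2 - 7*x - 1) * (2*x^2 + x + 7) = 16*x^5 + 22*x^4 + 49*x^3 + 40*x^2 - 50*x - 7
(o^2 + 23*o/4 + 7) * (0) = 0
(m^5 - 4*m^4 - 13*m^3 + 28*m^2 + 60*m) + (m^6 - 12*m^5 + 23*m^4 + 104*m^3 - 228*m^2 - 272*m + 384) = m^6 - 11*m^5 + 19*m^4 + 91*m^3 - 200*m^2 - 212*m + 384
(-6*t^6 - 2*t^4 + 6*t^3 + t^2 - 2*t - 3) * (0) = 0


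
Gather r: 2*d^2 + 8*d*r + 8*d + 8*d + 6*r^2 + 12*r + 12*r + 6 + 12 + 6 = 2*d^2 + 16*d + 6*r^2 + r*(8*d + 24) + 24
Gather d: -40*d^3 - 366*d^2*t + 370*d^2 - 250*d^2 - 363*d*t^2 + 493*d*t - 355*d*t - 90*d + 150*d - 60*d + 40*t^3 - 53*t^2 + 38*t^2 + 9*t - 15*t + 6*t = -40*d^3 + d^2*(120 - 366*t) + d*(-363*t^2 + 138*t) + 40*t^3 - 15*t^2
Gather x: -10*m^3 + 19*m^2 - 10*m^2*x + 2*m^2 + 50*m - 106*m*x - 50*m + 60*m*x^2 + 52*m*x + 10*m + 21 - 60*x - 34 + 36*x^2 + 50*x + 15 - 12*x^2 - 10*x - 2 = -10*m^3 + 21*m^2 + 10*m + x^2*(60*m + 24) + x*(-10*m^2 - 54*m - 20)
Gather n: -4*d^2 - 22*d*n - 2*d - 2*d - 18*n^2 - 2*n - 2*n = -4*d^2 - 4*d - 18*n^2 + n*(-22*d - 4)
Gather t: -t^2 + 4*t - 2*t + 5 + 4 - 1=-t^2 + 2*t + 8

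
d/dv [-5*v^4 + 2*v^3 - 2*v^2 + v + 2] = -20*v^3 + 6*v^2 - 4*v + 1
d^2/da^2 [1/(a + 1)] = 2/(a + 1)^3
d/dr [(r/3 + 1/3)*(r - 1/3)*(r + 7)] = r^2 + 46*r/9 + 13/9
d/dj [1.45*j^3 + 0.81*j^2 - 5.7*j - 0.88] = 4.35*j^2 + 1.62*j - 5.7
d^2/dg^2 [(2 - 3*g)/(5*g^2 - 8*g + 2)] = 2*(-4*(3*g - 2)*(5*g - 4)^2 + (45*g - 34)*(5*g^2 - 8*g + 2))/(5*g^2 - 8*g + 2)^3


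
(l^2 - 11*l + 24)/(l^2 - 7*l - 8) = (l - 3)/(l + 1)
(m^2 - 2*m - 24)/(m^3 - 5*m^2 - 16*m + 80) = (m - 6)/(m^2 - 9*m + 20)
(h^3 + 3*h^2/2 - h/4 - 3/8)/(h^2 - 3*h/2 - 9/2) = (h^2 - 1/4)/(h - 3)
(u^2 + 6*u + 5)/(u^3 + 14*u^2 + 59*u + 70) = (u + 1)/(u^2 + 9*u + 14)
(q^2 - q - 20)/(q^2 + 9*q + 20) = (q - 5)/(q + 5)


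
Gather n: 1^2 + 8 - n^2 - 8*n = -n^2 - 8*n + 9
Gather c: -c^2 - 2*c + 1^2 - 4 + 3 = -c^2 - 2*c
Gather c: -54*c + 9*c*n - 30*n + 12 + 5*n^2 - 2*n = c*(9*n - 54) + 5*n^2 - 32*n + 12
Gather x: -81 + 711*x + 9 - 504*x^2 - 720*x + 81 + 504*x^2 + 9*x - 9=0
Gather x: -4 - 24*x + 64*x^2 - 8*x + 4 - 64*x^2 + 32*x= 0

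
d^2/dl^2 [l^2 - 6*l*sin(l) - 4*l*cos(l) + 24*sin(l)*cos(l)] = 6*l*sin(l) + 4*l*cos(l) + 8*sin(l) - 48*sin(2*l) - 12*cos(l) + 2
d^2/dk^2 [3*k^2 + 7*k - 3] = 6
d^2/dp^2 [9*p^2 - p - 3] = 18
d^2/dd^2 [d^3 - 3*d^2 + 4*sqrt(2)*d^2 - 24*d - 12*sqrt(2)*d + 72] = 6*d - 6 + 8*sqrt(2)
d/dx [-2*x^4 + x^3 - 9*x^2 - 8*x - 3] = -8*x^3 + 3*x^2 - 18*x - 8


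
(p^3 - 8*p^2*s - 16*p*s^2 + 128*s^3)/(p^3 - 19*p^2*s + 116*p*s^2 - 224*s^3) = (p + 4*s)/(p - 7*s)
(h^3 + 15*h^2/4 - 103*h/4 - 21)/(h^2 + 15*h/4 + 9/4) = (h^2 + 3*h - 28)/(h + 3)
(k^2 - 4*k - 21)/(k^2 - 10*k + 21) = (k + 3)/(k - 3)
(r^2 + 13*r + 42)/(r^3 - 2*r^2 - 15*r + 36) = (r^2 + 13*r + 42)/(r^3 - 2*r^2 - 15*r + 36)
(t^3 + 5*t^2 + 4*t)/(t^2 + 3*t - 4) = t*(t + 1)/(t - 1)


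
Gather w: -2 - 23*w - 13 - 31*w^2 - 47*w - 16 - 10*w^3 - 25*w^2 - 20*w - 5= -10*w^3 - 56*w^2 - 90*w - 36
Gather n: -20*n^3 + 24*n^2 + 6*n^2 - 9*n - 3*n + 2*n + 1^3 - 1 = -20*n^3 + 30*n^2 - 10*n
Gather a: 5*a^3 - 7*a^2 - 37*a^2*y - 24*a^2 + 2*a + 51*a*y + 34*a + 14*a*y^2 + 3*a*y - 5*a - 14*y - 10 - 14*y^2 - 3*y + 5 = 5*a^3 + a^2*(-37*y - 31) + a*(14*y^2 + 54*y + 31) - 14*y^2 - 17*y - 5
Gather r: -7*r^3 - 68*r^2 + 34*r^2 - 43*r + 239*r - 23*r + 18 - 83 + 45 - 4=-7*r^3 - 34*r^2 + 173*r - 24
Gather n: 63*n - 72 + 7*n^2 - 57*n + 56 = 7*n^2 + 6*n - 16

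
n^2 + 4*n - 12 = (n - 2)*(n + 6)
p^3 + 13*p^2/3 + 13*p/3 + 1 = (p + 1/3)*(p + 1)*(p + 3)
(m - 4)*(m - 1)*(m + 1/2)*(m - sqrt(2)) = m^4 - 9*m^3/2 - sqrt(2)*m^3 + 3*m^2/2 + 9*sqrt(2)*m^2/2 - 3*sqrt(2)*m/2 + 2*m - 2*sqrt(2)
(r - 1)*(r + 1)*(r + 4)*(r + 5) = r^4 + 9*r^3 + 19*r^2 - 9*r - 20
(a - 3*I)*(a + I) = a^2 - 2*I*a + 3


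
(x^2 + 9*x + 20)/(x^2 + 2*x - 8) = (x + 5)/(x - 2)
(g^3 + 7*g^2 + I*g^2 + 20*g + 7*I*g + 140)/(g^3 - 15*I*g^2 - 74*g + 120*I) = (g^2 + g*(7 + 5*I) + 35*I)/(g^2 - 11*I*g - 30)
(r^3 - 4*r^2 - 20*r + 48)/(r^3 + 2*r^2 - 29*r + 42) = (r^2 - 2*r - 24)/(r^2 + 4*r - 21)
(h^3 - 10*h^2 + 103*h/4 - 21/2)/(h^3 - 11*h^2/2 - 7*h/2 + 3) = (h - 7/2)/(h + 1)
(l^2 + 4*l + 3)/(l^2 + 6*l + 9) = (l + 1)/(l + 3)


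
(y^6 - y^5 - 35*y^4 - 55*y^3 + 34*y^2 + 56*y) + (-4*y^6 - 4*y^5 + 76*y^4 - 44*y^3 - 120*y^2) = -3*y^6 - 5*y^5 + 41*y^4 - 99*y^3 - 86*y^2 + 56*y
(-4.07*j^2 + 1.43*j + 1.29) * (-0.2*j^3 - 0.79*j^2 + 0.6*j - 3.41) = 0.814*j^5 + 2.9293*j^4 - 3.8297*j^3 + 13.7176*j^2 - 4.1023*j - 4.3989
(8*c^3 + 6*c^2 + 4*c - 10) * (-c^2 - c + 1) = -8*c^5 - 14*c^4 - 2*c^3 + 12*c^2 + 14*c - 10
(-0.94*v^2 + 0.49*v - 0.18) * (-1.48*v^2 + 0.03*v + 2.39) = 1.3912*v^4 - 0.7534*v^3 - 1.9655*v^2 + 1.1657*v - 0.4302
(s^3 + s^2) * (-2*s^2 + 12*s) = -2*s^5 + 10*s^4 + 12*s^3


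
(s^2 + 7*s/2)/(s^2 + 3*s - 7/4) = 2*s/(2*s - 1)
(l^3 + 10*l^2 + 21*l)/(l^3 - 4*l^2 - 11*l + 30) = l*(l + 7)/(l^2 - 7*l + 10)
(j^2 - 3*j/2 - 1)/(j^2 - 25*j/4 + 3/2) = 2*(2*j^2 - 3*j - 2)/(4*j^2 - 25*j + 6)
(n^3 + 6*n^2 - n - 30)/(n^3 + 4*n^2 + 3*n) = (n^2 + 3*n - 10)/(n*(n + 1))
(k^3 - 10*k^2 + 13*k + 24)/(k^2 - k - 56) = (k^2 - 2*k - 3)/(k + 7)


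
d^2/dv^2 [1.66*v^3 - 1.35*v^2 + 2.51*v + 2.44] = 9.96*v - 2.7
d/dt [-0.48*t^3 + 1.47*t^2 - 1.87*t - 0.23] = -1.44*t^2 + 2.94*t - 1.87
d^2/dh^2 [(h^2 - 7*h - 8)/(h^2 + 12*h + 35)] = 2*(-19*h^3 - 129*h^2 + 447*h + 3293)/(h^6 + 36*h^5 + 537*h^4 + 4248*h^3 + 18795*h^2 + 44100*h + 42875)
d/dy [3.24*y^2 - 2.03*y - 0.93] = 6.48*y - 2.03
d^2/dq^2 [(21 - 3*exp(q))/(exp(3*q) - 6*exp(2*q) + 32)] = (-12*exp(4*q) + 147*exp(3*q) - 126*exp(2*q) + 912*exp(q) - 192)*exp(q)/(exp(7*q) - 10*exp(6*q) + 12*exp(5*q) + 136*exp(4*q) - 256*exp(3*q) - 768*exp(2*q) + 1024*exp(q) + 2048)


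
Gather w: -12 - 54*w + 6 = -54*w - 6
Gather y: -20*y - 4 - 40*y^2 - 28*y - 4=-40*y^2 - 48*y - 8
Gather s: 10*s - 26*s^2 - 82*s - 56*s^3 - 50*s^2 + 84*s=-56*s^3 - 76*s^2 + 12*s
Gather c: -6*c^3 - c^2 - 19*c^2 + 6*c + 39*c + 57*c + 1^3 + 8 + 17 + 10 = -6*c^3 - 20*c^2 + 102*c + 36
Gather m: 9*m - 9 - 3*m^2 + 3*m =-3*m^2 + 12*m - 9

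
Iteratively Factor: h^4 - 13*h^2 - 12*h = (h)*(h^3 - 13*h - 12) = h*(h - 4)*(h^2 + 4*h + 3) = h*(h - 4)*(h + 3)*(h + 1)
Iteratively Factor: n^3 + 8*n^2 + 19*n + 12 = (n + 1)*(n^2 + 7*n + 12) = (n + 1)*(n + 4)*(n + 3)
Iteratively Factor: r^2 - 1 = (r + 1)*(r - 1)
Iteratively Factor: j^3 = (j)*(j^2) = j^2*(j)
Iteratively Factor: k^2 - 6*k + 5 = (k - 5)*(k - 1)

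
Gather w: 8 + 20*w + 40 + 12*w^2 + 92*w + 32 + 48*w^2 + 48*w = 60*w^2 + 160*w + 80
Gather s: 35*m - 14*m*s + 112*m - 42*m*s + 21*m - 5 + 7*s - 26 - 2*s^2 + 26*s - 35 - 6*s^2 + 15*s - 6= 168*m - 8*s^2 + s*(48 - 56*m) - 72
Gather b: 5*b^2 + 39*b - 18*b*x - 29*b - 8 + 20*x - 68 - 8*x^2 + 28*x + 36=5*b^2 + b*(10 - 18*x) - 8*x^2 + 48*x - 40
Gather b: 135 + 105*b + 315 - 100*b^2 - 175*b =-100*b^2 - 70*b + 450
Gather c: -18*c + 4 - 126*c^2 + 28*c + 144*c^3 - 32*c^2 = 144*c^3 - 158*c^2 + 10*c + 4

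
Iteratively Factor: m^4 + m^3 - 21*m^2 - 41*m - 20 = (m + 1)*(m^3 - 21*m - 20) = (m + 1)*(m + 4)*(m^2 - 4*m - 5) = (m - 5)*(m + 1)*(m + 4)*(m + 1)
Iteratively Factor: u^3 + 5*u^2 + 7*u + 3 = (u + 3)*(u^2 + 2*u + 1) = (u + 1)*(u + 3)*(u + 1)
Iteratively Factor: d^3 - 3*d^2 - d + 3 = (d - 3)*(d^2 - 1) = (d - 3)*(d + 1)*(d - 1)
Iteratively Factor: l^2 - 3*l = (l - 3)*(l)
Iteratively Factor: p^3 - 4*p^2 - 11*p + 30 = (p - 5)*(p^2 + p - 6) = (p - 5)*(p + 3)*(p - 2)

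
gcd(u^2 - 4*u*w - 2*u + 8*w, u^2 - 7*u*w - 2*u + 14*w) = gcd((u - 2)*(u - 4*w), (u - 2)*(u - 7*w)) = u - 2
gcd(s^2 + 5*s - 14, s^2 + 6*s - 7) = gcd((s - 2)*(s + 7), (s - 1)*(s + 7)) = s + 7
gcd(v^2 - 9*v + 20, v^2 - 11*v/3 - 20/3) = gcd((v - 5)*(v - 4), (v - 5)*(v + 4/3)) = v - 5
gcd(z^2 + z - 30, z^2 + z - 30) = z^2 + z - 30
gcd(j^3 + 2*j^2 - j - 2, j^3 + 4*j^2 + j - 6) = j^2 + j - 2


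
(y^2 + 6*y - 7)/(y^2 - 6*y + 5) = (y + 7)/(y - 5)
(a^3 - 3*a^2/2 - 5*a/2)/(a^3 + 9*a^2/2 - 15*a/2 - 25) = a*(a + 1)/(a^2 + 7*a + 10)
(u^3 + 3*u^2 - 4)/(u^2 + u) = (u^3 + 3*u^2 - 4)/(u*(u + 1))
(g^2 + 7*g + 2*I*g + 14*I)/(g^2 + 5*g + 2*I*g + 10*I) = (g + 7)/(g + 5)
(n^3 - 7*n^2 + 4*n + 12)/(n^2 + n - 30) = (n^3 - 7*n^2 + 4*n + 12)/(n^2 + n - 30)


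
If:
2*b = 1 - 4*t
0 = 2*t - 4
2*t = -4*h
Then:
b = -7/2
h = -1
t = 2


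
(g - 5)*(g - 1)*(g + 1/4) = g^3 - 23*g^2/4 + 7*g/2 + 5/4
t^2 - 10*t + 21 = (t - 7)*(t - 3)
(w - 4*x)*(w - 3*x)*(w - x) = w^3 - 8*w^2*x + 19*w*x^2 - 12*x^3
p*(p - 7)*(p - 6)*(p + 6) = p^4 - 7*p^3 - 36*p^2 + 252*p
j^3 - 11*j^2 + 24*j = j*(j - 8)*(j - 3)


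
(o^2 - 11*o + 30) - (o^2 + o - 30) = 60 - 12*o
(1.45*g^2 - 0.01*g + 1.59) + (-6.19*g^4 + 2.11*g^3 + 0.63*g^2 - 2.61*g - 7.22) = -6.19*g^4 + 2.11*g^3 + 2.08*g^2 - 2.62*g - 5.63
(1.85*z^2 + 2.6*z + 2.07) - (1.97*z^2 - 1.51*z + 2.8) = -0.12*z^2 + 4.11*z - 0.73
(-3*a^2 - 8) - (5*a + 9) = -3*a^2 - 5*a - 17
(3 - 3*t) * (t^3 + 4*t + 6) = -3*t^4 + 3*t^3 - 12*t^2 - 6*t + 18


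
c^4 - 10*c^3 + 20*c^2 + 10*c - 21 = (c - 7)*(c - 3)*(c - 1)*(c + 1)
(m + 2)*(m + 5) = m^2 + 7*m + 10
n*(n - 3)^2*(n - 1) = n^4 - 7*n^3 + 15*n^2 - 9*n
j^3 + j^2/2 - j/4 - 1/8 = (j - 1/2)*(j + 1/2)^2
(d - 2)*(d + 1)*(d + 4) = d^3 + 3*d^2 - 6*d - 8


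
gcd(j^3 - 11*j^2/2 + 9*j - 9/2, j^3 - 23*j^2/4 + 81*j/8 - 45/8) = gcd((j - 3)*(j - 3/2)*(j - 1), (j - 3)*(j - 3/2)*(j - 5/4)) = j^2 - 9*j/2 + 9/2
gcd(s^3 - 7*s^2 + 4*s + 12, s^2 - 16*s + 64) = 1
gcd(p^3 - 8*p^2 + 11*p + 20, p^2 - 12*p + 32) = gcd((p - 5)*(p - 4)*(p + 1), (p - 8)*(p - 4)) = p - 4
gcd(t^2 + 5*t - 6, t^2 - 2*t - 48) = t + 6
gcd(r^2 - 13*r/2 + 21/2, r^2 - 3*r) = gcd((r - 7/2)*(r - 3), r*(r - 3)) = r - 3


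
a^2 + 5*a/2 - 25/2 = (a - 5/2)*(a + 5)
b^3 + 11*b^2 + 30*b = b*(b + 5)*(b + 6)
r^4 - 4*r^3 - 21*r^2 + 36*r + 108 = (r - 6)*(r - 3)*(r + 2)*(r + 3)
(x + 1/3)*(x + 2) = x^2 + 7*x/3 + 2/3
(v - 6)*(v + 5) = v^2 - v - 30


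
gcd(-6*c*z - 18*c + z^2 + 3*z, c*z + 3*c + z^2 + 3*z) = z + 3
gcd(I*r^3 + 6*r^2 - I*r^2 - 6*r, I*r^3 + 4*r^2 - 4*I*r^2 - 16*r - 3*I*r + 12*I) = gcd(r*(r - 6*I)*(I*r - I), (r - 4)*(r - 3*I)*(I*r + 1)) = 1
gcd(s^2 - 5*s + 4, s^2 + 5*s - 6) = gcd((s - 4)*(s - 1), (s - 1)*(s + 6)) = s - 1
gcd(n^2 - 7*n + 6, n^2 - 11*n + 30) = n - 6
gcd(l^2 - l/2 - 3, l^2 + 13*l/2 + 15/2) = l + 3/2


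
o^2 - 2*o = o*(o - 2)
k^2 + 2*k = k*(k + 2)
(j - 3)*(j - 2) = j^2 - 5*j + 6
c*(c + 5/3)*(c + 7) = c^3 + 26*c^2/3 + 35*c/3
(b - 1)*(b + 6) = b^2 + 5*b - 6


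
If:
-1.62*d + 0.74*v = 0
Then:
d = 0.45679012345679*v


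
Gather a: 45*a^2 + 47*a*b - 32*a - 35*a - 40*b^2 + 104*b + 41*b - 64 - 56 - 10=45*a^2 + a*(47*b - 67) - 40*b^2 + 145*b - 130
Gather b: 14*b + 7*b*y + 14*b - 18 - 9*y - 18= b*(7*y + 28) - 9*y - 36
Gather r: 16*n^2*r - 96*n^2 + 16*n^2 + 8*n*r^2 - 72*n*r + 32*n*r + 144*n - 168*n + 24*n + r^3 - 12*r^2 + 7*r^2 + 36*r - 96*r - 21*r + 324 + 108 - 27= -80*n^2 + r^3 + r^2*(8*n - 5) + r*(16*n^2 - 40*n - 81) + 405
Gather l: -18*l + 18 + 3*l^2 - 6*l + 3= 3*l^2 - 24*l + 21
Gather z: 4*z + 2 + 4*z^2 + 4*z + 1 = 4*z^2 + 8*z + 3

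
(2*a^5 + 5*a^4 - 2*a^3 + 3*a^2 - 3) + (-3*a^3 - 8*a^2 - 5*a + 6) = 2*a^5 + 5*a^4 - 5*a^3 - 5*a^2 - 5*a + 3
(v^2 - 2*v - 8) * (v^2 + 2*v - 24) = v^4 - 36*v^2 + 32*v + 192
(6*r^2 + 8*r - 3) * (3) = 18*r^2 + 24*r - 9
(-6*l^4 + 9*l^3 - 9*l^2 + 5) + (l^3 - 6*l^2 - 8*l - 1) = -6*l^4 + 10*l^3 - 15*l^2 - 8*l + 4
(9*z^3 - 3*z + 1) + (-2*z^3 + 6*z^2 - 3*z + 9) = 7*z^3 + 6*z^2 - 6*z + 10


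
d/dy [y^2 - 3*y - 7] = 2*y - 3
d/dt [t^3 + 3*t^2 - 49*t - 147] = 3*t^2 + 6*t - 49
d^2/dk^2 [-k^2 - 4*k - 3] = -2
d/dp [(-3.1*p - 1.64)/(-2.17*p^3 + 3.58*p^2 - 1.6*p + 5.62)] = (-13.454*p^3 + 0.421600000000002*p^2 + 11.7424*p - 20.046)/(4.7089*p^6 - 15.5372*p^5 + 19.7604*p^4 - 35.8468*p^3 + 42.7992*p^2 - 17.984*p + 31.5844)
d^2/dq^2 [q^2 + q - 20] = 2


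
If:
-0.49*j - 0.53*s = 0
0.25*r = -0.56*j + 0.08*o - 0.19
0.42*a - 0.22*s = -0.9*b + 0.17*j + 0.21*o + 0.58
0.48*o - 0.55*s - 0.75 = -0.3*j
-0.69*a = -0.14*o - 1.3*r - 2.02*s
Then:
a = 8.96038400867593*s - 0.172826086956522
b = 1.08967995169082 - 3.71627727661113*s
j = -1.08163265306122*s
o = 1.8218537414966*s + 1.5625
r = 3.00585034013605*s - 0.26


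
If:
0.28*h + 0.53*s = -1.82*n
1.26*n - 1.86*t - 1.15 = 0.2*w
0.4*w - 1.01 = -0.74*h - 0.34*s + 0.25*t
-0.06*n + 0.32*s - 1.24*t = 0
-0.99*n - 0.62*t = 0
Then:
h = 1.54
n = 0.32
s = -1.91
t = -0.51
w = 0.97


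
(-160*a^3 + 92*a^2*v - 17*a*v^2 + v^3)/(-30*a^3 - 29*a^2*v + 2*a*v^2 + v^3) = (32*a^2 - 12*a*v + v^2)/(6*a^2 + 7*a*v + v^2)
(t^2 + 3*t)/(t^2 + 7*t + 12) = t/(t + 4)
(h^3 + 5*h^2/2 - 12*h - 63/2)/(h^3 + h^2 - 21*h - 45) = (h - 7/2)/(h - 5)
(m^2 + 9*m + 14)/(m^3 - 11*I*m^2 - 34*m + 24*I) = (m^2 + 9*m + 14)/(m^3 - 11*I*m^2 - 34*m + 24*I)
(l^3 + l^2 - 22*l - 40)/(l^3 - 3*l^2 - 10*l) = (l + 4)/l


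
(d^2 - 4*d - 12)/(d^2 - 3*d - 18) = (d + 2)/(d + 3)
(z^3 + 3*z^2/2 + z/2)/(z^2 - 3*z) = (2*z^2 + 3*z + 1)/(2*(z - 3))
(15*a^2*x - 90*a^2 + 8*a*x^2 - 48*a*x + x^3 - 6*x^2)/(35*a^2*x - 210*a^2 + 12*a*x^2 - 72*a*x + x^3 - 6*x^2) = (3*a + x)/(7*a + x)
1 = 1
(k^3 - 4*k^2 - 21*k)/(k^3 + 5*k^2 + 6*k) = (k - 7)/(k + 2)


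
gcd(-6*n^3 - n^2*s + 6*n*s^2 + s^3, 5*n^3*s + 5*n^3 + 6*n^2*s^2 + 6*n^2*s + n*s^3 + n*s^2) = n + s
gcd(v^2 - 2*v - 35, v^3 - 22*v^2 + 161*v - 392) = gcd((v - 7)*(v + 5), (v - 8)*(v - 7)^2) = v - 7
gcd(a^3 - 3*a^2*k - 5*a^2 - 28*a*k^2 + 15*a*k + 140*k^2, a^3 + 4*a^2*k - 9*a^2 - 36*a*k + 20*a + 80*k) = a^2 + 4*a*k - 5*a - 20*k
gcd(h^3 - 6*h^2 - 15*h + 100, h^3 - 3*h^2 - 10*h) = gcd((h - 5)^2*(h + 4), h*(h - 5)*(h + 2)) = h - 5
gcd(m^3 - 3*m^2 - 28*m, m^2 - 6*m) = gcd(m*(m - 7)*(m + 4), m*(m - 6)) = m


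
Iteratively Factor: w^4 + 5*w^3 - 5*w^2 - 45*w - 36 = (w + 3)*(w^3 + 2*w^2 - 11*w - 12) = (w - 3)*(w + 3)*(w^2 + 5*w + 4) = (w - 3)*(w + 1)*(w + 3)*(w + 4)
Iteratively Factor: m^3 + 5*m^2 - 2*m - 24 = (m - 2)*(m^2 + 7*m + 12) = (m - 2)*(m + 3)*(m + 4)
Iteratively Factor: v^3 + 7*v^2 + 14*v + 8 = (v + 2)*(v^2 + 5*v + 4) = (v + 2)*(v + 4)*(v + 1)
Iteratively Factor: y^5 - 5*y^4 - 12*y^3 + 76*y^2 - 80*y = (y - 2)*(y^4 - 3*y^3 - 18*y^2 + 40*y) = y*(y - 2)*(y^3 - 3*y^2 - 18*y + 40) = y*(y - 2)*(y + 4)*(y^2 - 7*y + 10) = y*(y - 5)*(y - 2)*(y + 4)*(y - 2)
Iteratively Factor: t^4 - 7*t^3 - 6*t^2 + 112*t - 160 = (t - 4)*(t^3 - 3*t^2 - 18*t + 40) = (t - 4)*(t + 4)*(t^2 - 7*t + 10) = (t - 4)*(t - 2)*(t + 4)*(t - 5)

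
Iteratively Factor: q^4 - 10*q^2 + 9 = (q + 1)*(q^3 - q^2 - 9*q + 9) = (q - 3)*(q + 1)*(q^2 + 2*q - 3) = (q - 3)*(q + 1)*(q + 3)*(q - 1)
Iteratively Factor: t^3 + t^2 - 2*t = (t + 2)*(t^2 - t) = (t - 1)*(t + 2)*(t)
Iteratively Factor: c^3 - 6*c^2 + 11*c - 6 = (c - 1)*(c^2 - 5*c + 6) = (c - 2)*(c - 1)*(c - 3)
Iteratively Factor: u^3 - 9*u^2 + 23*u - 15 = (u - 3)*(u^2 - 6*u + 5) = (u - 5)*(u - 3)*(u - 1)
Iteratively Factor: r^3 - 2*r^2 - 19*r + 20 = (r - 1)*(r^2 - r - 20) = (r - 1)*(r + 4)*(r - 5)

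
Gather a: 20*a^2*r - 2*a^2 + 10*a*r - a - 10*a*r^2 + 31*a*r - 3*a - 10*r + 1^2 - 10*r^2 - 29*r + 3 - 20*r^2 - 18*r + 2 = a^2*(20*r - 2) + a*(-10*r^2 + 41*r - 4) - 30*r^2 - 57*r + 6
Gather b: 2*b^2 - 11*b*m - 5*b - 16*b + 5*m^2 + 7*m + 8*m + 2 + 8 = 2*b^2 + b*(-11*m - 21) + 5*m^2 + 15*m + 10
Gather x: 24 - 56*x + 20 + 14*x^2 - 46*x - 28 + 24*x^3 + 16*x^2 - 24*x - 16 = 24*x^3 + 30*x^2 - 126*x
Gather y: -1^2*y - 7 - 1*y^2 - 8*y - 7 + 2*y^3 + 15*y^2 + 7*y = 2*y^3 + 14*y^2 - 2*y - 14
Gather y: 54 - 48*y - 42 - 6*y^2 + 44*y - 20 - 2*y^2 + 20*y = -8*y^2 + 16*y - 8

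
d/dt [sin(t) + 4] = cos(t)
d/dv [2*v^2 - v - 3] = 4*v - 1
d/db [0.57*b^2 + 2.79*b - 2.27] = 1.14*b + 2.79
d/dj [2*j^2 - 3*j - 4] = 4*j - 3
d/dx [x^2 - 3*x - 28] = 2*x - 3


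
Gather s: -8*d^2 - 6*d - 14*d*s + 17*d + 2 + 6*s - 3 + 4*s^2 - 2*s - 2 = -8*d^2 + 11*d + 4*s^2 + s*(4 - 14*d) - 3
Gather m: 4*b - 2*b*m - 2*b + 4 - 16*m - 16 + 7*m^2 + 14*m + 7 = 2*b + 7*m^2 + m*(-2*b - 2) - 5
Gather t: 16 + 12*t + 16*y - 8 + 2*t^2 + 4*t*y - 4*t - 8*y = 2*t^2 + t*(4*y + 8) + 8*y + 8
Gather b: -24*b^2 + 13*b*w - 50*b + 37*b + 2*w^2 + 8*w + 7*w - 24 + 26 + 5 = -24*b^2 + b*(13*w - 13) + 2*w^2 + 15*w + 7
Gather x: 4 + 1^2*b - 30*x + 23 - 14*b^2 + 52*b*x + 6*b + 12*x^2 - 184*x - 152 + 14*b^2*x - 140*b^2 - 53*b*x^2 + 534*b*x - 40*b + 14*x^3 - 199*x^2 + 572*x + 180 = -154*b^2 - 33*b + 14*x^3 + x^2*(-53*b - 187) + x*(14*b^2 + 586*b + 358) + 55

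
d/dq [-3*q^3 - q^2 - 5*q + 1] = -9*q^2 - 2*q - 5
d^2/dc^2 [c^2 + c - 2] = 2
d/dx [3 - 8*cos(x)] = 8*sin(x)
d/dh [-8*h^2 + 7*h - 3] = 7 - 16*h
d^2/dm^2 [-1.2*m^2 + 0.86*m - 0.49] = -2.40000000000000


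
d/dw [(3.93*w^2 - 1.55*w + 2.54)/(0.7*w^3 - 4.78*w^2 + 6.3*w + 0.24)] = (-2.751*w^4 + 2.17*w^3 + 12.016*w^2 + 26.1688*w - 16.374)/(0.49*w^6 - 6.692*w^5 + 31.6684*w^4 - 59.892*w^3 + 37.3956*w^2 + 3.024*w + 0.0576)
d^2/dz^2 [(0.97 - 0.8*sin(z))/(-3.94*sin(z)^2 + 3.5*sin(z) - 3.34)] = (-12.41888*sin(z)^5 + 49.199568*sin(z)^4 + 47.87494*sin(z)^3 - 138.8761*sin(z)^2 + 19.50654*sin(z) + 20.468624)/(61.162984*sin(z)^6 - 162.9978*sin(z)^5 + 300.341472*sin(z)^4 - 319.2266*sin(z)^3 + 254.604192*sin(z)^2 - 117.1338*sin(z) + 37.259704)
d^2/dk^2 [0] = 0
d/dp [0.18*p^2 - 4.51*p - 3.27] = 0.36*p - 4.51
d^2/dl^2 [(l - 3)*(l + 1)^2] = 6*l - 2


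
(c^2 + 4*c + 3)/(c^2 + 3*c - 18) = (c^2 + 4*c + 3)/(c^2 + 3*c - 18)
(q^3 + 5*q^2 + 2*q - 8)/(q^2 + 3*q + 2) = (q^2 + 3*q - 4)/(q + 1)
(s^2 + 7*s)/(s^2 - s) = (s + 7)/(s - 1)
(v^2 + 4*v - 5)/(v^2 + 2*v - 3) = (v + 5)/(v + 3)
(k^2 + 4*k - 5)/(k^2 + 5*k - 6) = (k + 5)/(k + 6)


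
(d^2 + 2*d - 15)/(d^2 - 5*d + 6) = (d + 5)/(d - 2)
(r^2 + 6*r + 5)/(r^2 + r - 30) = (r^2 + 6*r + 5)/(r^2 + r - 30)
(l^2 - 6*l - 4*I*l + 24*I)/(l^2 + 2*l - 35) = (l^2 - 6*l - 4*I*l + 24*I)/(l^2 + 2*l - 35)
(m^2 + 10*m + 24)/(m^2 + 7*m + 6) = (m + 4)/(m + 1)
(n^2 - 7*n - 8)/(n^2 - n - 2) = (n - 8)/(n - 2)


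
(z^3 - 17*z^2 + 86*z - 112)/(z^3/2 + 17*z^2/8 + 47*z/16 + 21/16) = 16*(z^3 - 17*z^2 + 86*z - 112)/(8*z^3 + 34*z^2 + 47*z + 21)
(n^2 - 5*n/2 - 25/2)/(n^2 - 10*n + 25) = (n + 5/2)/(n - 5)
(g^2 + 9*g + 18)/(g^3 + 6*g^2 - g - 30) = (g + 6)/(g^2 + 3*g - 10)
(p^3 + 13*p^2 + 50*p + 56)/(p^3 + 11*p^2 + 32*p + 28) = (p + 4)/(p + 2)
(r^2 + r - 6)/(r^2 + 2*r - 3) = (r - 2)/(r - 1)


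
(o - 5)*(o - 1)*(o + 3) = o^3 - 3*o^2 - 13*o + 15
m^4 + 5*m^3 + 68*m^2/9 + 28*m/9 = m*(m + 2/3)*(m + 2)*(m + 7/3)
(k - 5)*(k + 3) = k^2 - 2*k - 15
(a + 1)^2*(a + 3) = a^3 + 5*a^2 + 7*a + 3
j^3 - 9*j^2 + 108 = (j - 6)^2*(j + 3)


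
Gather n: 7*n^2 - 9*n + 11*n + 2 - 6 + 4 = 7*n^2 + 2*n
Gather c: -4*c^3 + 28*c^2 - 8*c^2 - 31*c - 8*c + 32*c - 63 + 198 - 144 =-4*c^3 + 20*c^2 - 7*c - 9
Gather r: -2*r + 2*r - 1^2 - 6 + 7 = 0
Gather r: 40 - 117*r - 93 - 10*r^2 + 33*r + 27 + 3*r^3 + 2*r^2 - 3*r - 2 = 3*r^3 - 8*r^2 - 87*r - 28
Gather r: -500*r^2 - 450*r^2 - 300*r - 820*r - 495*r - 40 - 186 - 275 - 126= -950*r^2 - 1615*r - 627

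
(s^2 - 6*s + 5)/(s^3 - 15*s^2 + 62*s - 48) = (s - 5)/(s^2 - 14*s + 48)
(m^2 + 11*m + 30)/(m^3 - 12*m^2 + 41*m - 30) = (m^2 + 11*m + 30)/(m^3 - 12*m^2 + 41*m - 30)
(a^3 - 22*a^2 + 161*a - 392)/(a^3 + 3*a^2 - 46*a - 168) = (a^2 - 15*a + 56)/(a^2 + 10*a + 24)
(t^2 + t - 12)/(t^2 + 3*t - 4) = (t - 3)/(t - 1)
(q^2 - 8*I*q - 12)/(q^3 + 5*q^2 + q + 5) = (q^2 - 8*I*q - 12)/(q^3 + 5*q^2 + q + 5)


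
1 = 1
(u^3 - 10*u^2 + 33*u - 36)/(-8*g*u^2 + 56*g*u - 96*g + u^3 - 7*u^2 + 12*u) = (u - 3)/(-8*g + u)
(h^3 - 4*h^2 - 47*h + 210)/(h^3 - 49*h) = (h^2 - 11*h + 30)/(h*(h - 7))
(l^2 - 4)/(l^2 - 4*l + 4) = (l + 2)/(l - 2)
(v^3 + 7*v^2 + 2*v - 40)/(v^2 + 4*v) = v + 3 - 10/v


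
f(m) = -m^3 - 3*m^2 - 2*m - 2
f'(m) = -3*m^2 - 6*m - 2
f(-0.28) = -1.65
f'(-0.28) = -0.56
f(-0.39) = -1.62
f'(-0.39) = -0.12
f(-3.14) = 5.66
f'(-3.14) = -12.74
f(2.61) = -45.44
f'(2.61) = -38.10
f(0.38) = -3.25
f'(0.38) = -4.71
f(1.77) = -20.48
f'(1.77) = -22.02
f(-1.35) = -2.31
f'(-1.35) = 0.63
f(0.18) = -2.46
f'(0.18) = -3.18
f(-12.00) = 1318.00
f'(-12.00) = -362.00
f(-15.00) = 2728.00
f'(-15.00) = -587.00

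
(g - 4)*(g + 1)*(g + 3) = g^3 - 13*g - 12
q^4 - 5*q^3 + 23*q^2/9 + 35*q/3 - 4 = (q - 3)^2*(q - 1/3)*(q + 4/3)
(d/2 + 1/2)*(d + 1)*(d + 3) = d^3/2 + 5*d^2/2 + 7*d/2 + 3/2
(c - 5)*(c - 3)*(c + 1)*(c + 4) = c^4 - 3*c^3 - 21*c^2 + 43*c + 60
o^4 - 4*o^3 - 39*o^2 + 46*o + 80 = (o - 8)*(o - 2)*(o + 1)*(o + 5)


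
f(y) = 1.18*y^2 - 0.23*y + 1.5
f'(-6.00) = -14.39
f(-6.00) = 45.36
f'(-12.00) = -28.55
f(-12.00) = 174.18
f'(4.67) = 10.79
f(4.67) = 26.16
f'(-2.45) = -6.01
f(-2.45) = 9.15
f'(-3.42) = -8.30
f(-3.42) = 16.09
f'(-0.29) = -0.91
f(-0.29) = 1.67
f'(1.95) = 4.37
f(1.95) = 5.54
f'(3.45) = 7.91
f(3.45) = 14.75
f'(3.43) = 7.86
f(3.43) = 14.59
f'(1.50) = 3.31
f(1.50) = 3.81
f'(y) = 2.36*y - 0.23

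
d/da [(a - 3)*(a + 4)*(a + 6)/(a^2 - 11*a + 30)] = (a^4 - 22*a^3 + 19*a^2 + 564*a - 972)/(a^4 - 22*a^3 + 181*a^2 - 660*a + 900)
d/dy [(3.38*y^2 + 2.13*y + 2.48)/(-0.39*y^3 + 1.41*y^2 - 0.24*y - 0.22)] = (1.3182*y^4 + 1.6614*y^3 - 0.9129*y^2 - 8.4808*y + 0.1266)/(0.1521*y^6 - 1.0998*y^5 + 2.1753*y^4 - 0.5052*y^3 - 0.5628*y^2 + 0.1056*y + 0.0484)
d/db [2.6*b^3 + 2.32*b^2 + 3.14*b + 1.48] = 7.8*b^2 + 4.64*b + 3.14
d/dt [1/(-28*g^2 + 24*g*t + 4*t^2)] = (-3*g - t)/(2*(-7*g^2 + 6*g*t + t^2)^2)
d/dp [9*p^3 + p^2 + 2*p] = 27*p^2 + 2*p + 2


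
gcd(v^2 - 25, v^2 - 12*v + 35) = v - 5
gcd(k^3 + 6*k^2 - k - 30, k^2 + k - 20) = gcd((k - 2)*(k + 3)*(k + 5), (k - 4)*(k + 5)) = k + 5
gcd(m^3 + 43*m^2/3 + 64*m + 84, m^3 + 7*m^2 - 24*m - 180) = m^2 + 12*m + 36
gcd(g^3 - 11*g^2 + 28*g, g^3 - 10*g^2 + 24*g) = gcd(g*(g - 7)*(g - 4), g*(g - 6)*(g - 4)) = g^2 - 4*g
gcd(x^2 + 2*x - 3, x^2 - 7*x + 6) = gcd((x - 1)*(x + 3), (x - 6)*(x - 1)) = x - 1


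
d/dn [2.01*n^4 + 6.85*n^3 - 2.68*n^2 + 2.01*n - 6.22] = 8.04*n^3 + 20.55*n^2 - 5.36*n + 2.01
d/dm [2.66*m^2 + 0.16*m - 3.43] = 5.32*m + 0.16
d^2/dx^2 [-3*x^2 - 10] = -6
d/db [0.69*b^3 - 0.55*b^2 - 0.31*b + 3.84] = 2.07*b^2 - 1.1*b - 0.31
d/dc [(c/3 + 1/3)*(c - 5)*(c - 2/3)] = c^2 - 28*c/9 - 7/9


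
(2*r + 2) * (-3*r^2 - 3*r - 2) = -6*r^3 - 12*r^2 - 10*r - 4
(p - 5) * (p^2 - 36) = p^3 - 5*p^2 - 36*p + 180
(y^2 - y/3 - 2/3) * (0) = 0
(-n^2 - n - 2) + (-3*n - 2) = -n^2 - 4*n - 4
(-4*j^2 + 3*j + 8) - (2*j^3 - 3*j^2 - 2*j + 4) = -2*j^3 - j^2 + 5*j + 4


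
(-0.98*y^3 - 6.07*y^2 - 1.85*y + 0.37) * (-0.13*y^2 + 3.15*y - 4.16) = 0.1274*y^5 - 2.2979*y^4 - 14.8032*y^3 + 19.3756*y^2 + 8.8615*y - 1.5392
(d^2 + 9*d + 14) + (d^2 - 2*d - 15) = 2*d^2 + 7*d - 1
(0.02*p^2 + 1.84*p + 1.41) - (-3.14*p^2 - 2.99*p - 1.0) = 3.16*p^2 + 4.83*p + 2.41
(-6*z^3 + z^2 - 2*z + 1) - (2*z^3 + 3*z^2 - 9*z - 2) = -8*z^3 - 2*z^2 + 7*z + 3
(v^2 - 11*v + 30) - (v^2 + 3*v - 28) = 58 - 14*v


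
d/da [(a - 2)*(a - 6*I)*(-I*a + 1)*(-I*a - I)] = -4*a^3 + a^2*(3 + 15*I) + a*(-8 - 10*I) + 6 - 10*I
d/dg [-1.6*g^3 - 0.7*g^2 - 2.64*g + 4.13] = -4.8*g^2 - 1.4*g - 2.64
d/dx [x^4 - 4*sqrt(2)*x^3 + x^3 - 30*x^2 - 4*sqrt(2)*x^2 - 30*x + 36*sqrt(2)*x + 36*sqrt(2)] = 4*x^3 - 12*sqrt(2)*x^2 + 3*x^2 - 60*x - 8*sqrt(2)*x - 30 + 36*sqrt(2)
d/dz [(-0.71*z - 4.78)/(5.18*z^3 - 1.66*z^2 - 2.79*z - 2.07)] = (7.3556*z^3 + 73.1026*z^2 - 15.8696*z - 11.8665)/(26.8324*z^6 - 17.1976*z^5 - 26.1488*z^4 - 12.1824*z^3 + 14.6565*z^2 + 11.5506*z + 4.2849)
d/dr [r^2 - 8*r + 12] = 2*r - 8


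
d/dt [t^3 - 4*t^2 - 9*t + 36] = 3*t^2 - 8*t - 9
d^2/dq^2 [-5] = 0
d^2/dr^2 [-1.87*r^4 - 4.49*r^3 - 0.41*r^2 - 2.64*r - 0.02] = -22.44*r^2 - 26.94*r - 0.82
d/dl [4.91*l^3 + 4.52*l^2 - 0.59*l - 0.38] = 14.73*l^2 + 9.04*l - 0.59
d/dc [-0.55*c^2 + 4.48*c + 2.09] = 4.48 - 1.1*c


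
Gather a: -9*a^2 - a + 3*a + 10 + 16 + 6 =-9*a^2 + 2*a + 32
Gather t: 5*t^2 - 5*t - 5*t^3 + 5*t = -5*t^3 + 5*t^2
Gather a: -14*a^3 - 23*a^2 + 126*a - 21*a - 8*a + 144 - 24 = -14*a^3 - 23*a^2 + 97*a + 120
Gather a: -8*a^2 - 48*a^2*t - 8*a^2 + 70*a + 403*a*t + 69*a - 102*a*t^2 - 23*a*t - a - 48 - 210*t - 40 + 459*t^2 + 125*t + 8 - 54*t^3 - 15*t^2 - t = a^2*(-48*t - 16) + a*(-102*t^2 + 380*t + 138) - 54*t^3 + 444*t^2 - 86*t - 80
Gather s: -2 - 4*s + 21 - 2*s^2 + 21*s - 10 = -2*s^2 + 17*s + 9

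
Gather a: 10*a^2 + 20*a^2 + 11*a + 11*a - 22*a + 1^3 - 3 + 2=30*a^2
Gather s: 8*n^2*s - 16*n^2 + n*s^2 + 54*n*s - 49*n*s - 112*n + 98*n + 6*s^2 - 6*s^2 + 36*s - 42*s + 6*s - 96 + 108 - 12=-16*n^2 + n*s^2 - 14*n + s*(8*n^2 + 5*n)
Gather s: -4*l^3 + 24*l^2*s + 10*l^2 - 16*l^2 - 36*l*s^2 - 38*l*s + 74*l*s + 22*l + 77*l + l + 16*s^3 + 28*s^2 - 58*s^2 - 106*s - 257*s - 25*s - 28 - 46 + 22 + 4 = -4*l^3 - 6*l^2 + 100*l + 16*s^3 + s^2*(-36*l - 30) + s*(24*l^2 + 36*l - 388) - 48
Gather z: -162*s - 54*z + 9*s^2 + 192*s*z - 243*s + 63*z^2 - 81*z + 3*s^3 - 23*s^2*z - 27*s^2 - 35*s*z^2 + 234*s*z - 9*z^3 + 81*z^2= 3*s^3 - 18*s^2 - 405*s - 9*z^3 + z^2*(144 - 35*s) + z*(-23*s^2 + 426*s - 135)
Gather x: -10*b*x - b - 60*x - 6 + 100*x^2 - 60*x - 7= -b + 100*x^2 + x*(-10*b - 120) - 13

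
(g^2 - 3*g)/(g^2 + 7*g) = (g - 3)/(g + 7)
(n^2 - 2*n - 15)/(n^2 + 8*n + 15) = (n - 5)/(n + 5)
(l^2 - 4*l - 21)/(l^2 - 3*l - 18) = (l - 7)/(l - 6)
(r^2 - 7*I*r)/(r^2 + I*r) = (r - 7*I)/(r + I)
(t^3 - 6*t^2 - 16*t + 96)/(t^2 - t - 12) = (t^2 - 2*t - 24)/(t + 3)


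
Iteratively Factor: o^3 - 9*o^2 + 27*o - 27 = (o - 3)*(o^2 - 6*o + 9) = (o - 3)^2*(o - 3)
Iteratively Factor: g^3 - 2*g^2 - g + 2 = (g - 1)*(g^2 - g - 2) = (g - 2)*(g - 1)*(g + 1)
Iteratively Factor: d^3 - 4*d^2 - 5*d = (d - 5)*(d^2 + d) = d*(d - 5)*(d + 1)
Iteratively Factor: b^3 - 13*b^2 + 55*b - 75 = (b - 3)*(b^2 - 10*b + 25) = (b - 5)*(b - 3)*(b - 5)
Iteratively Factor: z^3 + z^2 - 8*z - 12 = (z + 2)*(z^2 - z - 6) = (z - 3)*(z + 2)*(z + 2)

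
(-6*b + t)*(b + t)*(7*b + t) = -42*b^3 - 41*b^2*t + 2*b*t^2 + t^3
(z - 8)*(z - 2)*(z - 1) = z^3 - 11*z^2 + 26*z - 16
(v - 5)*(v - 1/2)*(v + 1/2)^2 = v^4 - 9*v^3/2 - 11*v^2/4 + 9*v/8 + 5/8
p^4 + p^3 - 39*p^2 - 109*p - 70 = (p - 7)*(p + 1)*(p + 2)*(p + 5)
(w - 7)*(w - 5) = w^2 - 12*w + 35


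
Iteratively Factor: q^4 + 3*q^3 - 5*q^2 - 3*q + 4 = (q + 4)*(q^3 - q^2 - q + 1) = (q - 1)*(q + 4)*(q^2 - 1) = (q - 1)*(q + 1)*(q + 4)*(q - 1)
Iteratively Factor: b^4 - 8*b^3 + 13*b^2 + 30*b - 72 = (b - 4)*(b^3 - 4*b^2 - 3*b + 18) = (b - 4)*(b + 2)*(b^2 - 6*b + 9) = (b - 4)*(b - 3)*(b + 2)*(b - 3)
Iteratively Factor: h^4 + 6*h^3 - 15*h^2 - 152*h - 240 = (h + 4)*(h^3 + 2*h^2 - 23*h - 60) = (h + 3)*(h + 4)*(h^2 - h - 20) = (h + 3)*(h + 4)^2*(h - 5)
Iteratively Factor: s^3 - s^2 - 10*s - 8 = (s + 1)*(s^2 - 2*s - 8) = (s + 1)*(s + 2)*(s - 4)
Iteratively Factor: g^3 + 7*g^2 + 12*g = (g + 3)*(g^2 + 4*g) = (g + 3)*(g + 4)*(g)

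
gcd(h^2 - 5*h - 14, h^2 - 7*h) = h - 7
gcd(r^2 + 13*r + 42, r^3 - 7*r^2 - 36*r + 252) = r + 6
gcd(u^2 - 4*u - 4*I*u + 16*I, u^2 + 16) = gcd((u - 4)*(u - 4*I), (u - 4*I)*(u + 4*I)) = u - 4*I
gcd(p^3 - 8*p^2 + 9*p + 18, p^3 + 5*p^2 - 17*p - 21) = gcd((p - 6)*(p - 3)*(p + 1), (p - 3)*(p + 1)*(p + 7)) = p^2 - 2*p - 3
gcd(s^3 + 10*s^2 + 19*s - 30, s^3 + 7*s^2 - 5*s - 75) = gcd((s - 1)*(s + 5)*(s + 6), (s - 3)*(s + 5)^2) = s + 5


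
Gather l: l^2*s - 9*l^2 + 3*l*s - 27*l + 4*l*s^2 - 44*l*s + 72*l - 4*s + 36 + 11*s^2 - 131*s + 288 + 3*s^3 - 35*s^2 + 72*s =l^2*(s - 9) + l*(4*s^2 - 41*s + 45) + 3*s^3 - 24*s^2 - 63*s + 324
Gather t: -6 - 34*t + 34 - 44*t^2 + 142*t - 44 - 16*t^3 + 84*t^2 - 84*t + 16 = -16*t^3 + 40*t^2 + 24*t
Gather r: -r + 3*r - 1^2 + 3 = 2*r + 2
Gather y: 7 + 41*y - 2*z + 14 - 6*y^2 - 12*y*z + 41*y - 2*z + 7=-6*y^2 + y*(82 - 12*z) - 4*z + 28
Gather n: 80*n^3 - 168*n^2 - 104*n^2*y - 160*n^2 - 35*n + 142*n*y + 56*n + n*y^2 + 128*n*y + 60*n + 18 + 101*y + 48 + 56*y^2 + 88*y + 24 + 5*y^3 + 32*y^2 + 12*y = 80*n^3 + n^2*(-104*y - 328) + n*(y^2 + 270*y + 81) + 5*y^3 + 88*y^2 + 201*y + 90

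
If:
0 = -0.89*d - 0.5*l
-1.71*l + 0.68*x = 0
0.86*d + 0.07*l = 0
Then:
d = 0.00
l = 0.00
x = 0.00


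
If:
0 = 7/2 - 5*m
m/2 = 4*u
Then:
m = 7/10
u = 7/80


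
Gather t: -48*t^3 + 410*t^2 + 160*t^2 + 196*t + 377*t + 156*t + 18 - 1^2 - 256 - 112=-48*t^3 + 570*t^2 + 729*t - 351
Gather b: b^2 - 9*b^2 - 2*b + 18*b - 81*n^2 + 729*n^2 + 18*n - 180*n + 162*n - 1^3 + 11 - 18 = -8*b^2 + 16*b + 648*n^2 - 8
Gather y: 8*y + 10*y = 18*y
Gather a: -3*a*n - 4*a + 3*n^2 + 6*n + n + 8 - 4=a*(-3*n - 4) + 3*n^2 + 7*n + 4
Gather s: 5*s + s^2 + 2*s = s^2 + 7*s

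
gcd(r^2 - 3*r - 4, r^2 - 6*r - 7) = r + 1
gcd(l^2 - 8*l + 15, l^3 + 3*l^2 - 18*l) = l - 3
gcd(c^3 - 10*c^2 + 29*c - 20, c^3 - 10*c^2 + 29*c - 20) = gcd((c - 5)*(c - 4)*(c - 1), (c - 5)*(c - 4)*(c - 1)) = c^3 - 10*c^2 + 29*c - 20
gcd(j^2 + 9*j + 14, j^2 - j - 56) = j + 7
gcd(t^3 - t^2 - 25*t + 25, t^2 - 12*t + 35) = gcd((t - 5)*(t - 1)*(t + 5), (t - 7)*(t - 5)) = t - 5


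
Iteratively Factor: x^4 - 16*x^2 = (x)*(x^3 - 16*x) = x*(x + 4)*(x^2 - 4*x) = x^2*(x + 4)*(x - 4)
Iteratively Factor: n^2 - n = (n - 1)*(n)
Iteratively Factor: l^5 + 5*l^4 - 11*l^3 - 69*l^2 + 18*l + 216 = (l - 3)*(l^4 + 8*l^3 + 13*l^2 - 30*l - 72) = (l - 3)*(l - 2)*(l^3 + 10*l^2 + 33*l + 36) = (l - 3)*(l - 2)*(l + 4)*(l^2 + 6*l + 9) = (l - 3)*(l - 2)*(l + 3)*(l + 4)*(l + 3)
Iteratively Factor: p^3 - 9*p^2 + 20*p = (p - 4)*(p^2 - 5*p) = (p - 5)*(p - 4)*(p)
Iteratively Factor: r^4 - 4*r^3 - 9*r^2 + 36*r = (r + 3)*(r^3 - 7*r^2 + 12*r) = (r - 3)*(r + 3)*(r^2 - 4*r) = (r - 4)*(r - 3)*(r + 3)*(r)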